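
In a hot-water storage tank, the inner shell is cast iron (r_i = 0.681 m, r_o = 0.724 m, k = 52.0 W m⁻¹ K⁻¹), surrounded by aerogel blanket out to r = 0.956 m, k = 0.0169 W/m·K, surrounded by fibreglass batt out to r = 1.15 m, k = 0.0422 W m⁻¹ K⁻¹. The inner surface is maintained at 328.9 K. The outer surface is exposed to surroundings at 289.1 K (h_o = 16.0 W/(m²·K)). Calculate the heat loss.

Q = 20.8 W

Series thermal resistances, inner to outer:
  R_cast iron = (1/0.681 − 1/0.724)/(4πk) = 0.08721/(4π·52.0) = 1.335×10^-4 K/W
  R_aerogel blanket = (1/0.724 − 1/0.956)/(4πk) = 0.3352/(4π·0.0169) = 1.578 K/W
  R_fibreglass batt = (1/0.956 − 1/1.15)/(4πk) = 0.1765/(4π·0.0422) = 0.3328 K/W
  R_conv,out = 1/(4πr²h) = 1/(4π·1.15²·16.0) = 0.003761 K/W
ΣR = 1.335×10^-4 + 1.578 + 0.3328 + 0.003761 = 1.915 K/W
Q = ΔT/ΣR = (328.9 K − 289.1 K)/1.915 = 20.8 W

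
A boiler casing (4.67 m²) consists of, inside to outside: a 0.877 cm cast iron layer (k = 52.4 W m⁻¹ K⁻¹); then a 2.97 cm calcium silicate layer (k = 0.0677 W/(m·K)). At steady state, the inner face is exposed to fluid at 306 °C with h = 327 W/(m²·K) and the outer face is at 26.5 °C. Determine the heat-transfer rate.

Series thermal resistances, inner to outer:
  R_conv,in = 1/(hA) = 1/(327·4.67) = 6.548×10^-4 K/W
  R_cast iron = L/(kA) = 0.00877/(52.4·4.67) = 3.584×10^-5 K/W
  R_calcium silicate = L/(kA) = 0.0297/(0.0677·4.67) = 0.09394 K/W
ΣR = 6.548×10^-4 + 3.584×10^-5 + 0.09394 = 0.09463 K/W
Q = ΔT/ΣR = (306 °C − 26.5 °C)/0.09463 = 2950 W

Q = 2950 W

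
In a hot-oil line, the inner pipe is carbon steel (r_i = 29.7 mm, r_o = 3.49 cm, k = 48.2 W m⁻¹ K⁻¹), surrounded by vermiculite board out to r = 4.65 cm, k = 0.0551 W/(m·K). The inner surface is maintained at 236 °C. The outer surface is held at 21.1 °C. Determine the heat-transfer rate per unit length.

Q' = 259 W/m

Series thermal resistances, inner to outer:
  R'_carbon steel = ln(0.0349/0.0297)/(2πk) = 0.1613/(2π·48.2) = 5.327×10^-4 m·K/W
  R'_vermiculite board = ln(0.0465/0.0349)/(2πk) = 0.2870/(2π·0.0551) = 0.8289 m·K/W
ΣR = 5.327×10^-4 + 0.8289 = 0.8294 m·K/W
Q' = ΔT/ΣR = (236 °C − 21.1 °C)/0.8294 = 259 W/m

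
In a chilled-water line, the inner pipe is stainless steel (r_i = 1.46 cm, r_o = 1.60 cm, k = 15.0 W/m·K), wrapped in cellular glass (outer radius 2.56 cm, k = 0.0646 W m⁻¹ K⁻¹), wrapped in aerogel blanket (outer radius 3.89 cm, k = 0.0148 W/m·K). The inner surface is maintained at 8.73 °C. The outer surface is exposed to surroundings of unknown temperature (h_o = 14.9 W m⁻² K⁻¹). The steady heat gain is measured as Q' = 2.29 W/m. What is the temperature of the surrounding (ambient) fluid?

Series resistances:
  R'_stainless steel = ln(0.0160/0.0146)/(2πk) = 0.09157/(2π·15.0) = 9.716×10^-4 m·K/W
  R'_cellular glass = ln(0.0256/0.0160)/(2πk) = 0.4700/(2π·0.0646) = 1.158 m·K/W
  R'_aerogel blanket = ln(0.0389/0.0256)/(2πk) = 0.4184/(2π·0.0148) = 4.499 m·K/W
  R'_conv,out = 1/(2πr h) = 1/(2π·0.0389·14.9) = 0.2746 m·K/W
ΣR = 5.933 m·K/W
ΔT = Q'·ΣR = 2.29 × 5.933 = 13.59 K
Heat flows inward, so T_out = T_in + ΔT = 8.73 + 13.59 = 22.3 °C

T_out = 22.3 °C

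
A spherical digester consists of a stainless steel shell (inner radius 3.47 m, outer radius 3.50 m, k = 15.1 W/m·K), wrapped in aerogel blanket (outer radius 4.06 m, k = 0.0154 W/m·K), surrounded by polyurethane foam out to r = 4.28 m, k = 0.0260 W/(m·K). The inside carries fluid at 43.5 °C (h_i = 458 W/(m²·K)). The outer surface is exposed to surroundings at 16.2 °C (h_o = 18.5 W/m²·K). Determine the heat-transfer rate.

Series thermal resistances, inner to outer:
  R_conv,in = 1/(4πr²h) = 1/(4π·3.47²·458) = 1.443×10^-5 K/W
  R_stainless steel = (1/3.47 − 1/3.50)/(4πk) = 0.002470/(4π·15.1) = 1.302×10^-5 K/W
  R_aerogel blanket = (1/3.50 − 1/4.06)/(4πk) = 0.03941/(4π·0.0154) = 0.2036 K/W
  R_polyurethane foam = (1/4.06 − 1/4.28)/(4πk) = 0.01266/(4π·0.0260) = 0.03875 K/W
  R_conv,out = 1/(4πr²h) = 1/(4π·4.28²·18.5) = 2.348×10^-4 K/W
ΣR = 1.443×10^-5 + 1.302×10^-5 + 0.2036 + 0.03875 + 2.348×10^-4 = 0.2426 K/W
Q = ΔT/ΣR = (43.5 °C − 16.2 °C)/0.2426 = 113 W

Q = 113 W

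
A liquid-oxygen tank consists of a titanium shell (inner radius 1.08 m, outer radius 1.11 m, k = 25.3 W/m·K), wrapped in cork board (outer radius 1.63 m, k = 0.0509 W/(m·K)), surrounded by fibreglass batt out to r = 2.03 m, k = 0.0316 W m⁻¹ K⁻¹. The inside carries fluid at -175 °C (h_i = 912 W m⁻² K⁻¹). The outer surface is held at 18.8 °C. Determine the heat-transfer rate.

Q = 257 W

Series thermal resistances, inner to outer:
  R_conv,in = 1/(4πr²h) = 1/(4π·1.08²·912) = 7.481×10^-5 K/W
  R_titanium = (1/1.08 − 1/1.11)/(4πk) = 0.02503/(4π·25.3) = 7.871×10^-5 K/W
  R_cork board = (1/1.11 − 1/1.63)/(4πk) = 0.2874/(4π·0.0509) = 0.4493 K/W
  R_fibreglass batt = (1/1.63 − 1/2.03)/(4πk) = 0.1209/(4π·0.0316) = 0.3044 K/W
ΣR = 7.481×10^-5 + 7.871×10^-5 + 0.4493 + 0.3044 = 0.7539 K/W
Q = ΔT/ΣR = (-175 °C − 18.8 °C)/0.7539 = -257 W
(Negative Q ⇒ heat flows inward; heat gain = 257 W.)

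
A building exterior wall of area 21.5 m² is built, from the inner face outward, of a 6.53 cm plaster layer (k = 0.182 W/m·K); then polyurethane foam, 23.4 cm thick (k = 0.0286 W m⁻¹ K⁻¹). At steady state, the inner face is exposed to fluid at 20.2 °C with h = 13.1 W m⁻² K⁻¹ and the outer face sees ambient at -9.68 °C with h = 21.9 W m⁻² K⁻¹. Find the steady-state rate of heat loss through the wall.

Treat each layer as a resistance in series:
  R_conv,in = 1/(hA) = 1/(13.1·21.5) = 0.003551 K/W
  R_plaster = L/(kA) = 0.0653/(0.182·21.5) = 0.01669 K/W
  R_polyurethane foam = L/(kA) = 0.234/(0.0286·21.5) = 0.3805 K/W
  R_conv,out = 1/(hA) = 1/(21.9·21.5) = 0.002124 K/W
ΣR = 0.003551 + 0.01669 + 0.3805 + 0.002124 = 0.4029 K/W
Q = ΔT/ΣR = (20.2 °C − -9.68 °C)/0.4029 = 74.2 W

Q = 74.2 W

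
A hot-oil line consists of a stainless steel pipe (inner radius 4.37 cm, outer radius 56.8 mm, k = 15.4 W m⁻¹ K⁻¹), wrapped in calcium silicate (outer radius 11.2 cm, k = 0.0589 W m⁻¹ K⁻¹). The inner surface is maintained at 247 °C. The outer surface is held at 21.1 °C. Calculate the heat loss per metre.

Series thermal resistances, inner to outer:
  R'_stainless steel = ln(0.0568/0.0437)/(2πk) = 0.2622/(2π·15.4) = 0.002710 m·K/W
  R'_calcium silicate = ln(0.112/0.0568)/(2πk) = 0.6790/(2π·0.0589) = 1.835 m·K/W
ΣR = 0.002710 + 1.835 = 1.838 m·K/W
Q' = ΔT/ΣR = (247 °C − 21.1 °C)/1.838 = 123 W/m

Q' = 123 W/m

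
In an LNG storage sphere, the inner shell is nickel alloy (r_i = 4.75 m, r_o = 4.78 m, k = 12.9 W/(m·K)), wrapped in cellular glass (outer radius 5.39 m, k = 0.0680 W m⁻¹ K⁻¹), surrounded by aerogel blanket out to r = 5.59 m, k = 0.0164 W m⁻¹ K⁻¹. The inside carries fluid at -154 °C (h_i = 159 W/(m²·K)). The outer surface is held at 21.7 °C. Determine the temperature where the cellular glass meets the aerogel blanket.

T = -72.7 °C

Resistance network (inner→outer):
  R_conv,in = 1/(4πr²h) = 1/(4π·4.75²·159) = 2.218×10^-5 K/W
  R_nickel alloy = (1/4.75 − 1/4.78)/(4πk) = 0.001321/(4π·12.9) = 8.151×10^-6 K/W
  R_cellular glass = (1/4.78 − 1/5.39)/(4πk) = 0.02368/(4π·0.0680) = 0.02771 K/W
  R_aerogel blanket = (1/5.39 − 1/5.59)/(4πk) = 0.006638/(4π·0.0164) = 0.03221 K/W
ΣR = 2.218×10^-5 + 8.151×10^-6 + 0.02771 + 0.03221 = 0.05995 K/W
Q = ΔT/ΣR = (-154 °C − 21.7 °C)/0.05995 = -2931 W
From the inner boundary to the cellular glass/aerogel blanket interface, ΣR_partial = 0.02774 K/W.
T_interface = T_in − Q·ΣR_partial = -154 °C − (-2931)(0.02774) = -72.7 °C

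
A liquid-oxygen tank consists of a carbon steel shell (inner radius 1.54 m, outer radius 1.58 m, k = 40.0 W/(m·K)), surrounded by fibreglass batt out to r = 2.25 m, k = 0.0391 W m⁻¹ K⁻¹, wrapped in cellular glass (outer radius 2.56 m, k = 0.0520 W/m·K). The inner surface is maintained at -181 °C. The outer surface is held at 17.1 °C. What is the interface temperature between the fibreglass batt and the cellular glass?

T = -17.9 °C

Resistance network (inner→outer):
  R_carbon steel = (1/1.54 − 1/1.58)/(4πk) = 0.01644/(4π·40.0) = 3.270×10^-5 K/W
  R_fibreglass batt = (1/1.58 − 1/2.25)/(4πk) = 0.1885/(4π·0.0391) = 0.3836 K/W
  R_cellular glass = (1/2.25 − 1/2.56)/(4πk) = 0.05382/(4π·0.0520) = 0.08236 K/W
ΣR = 3.270×10^-5 + 0.3836 + 0.08236 = 0.4660 K/W
Q = ΔT/ΣR = (-181 °C − 17.1 °C)/0.4660 = -425.1 W
From the inner boundary to the fibreglass batt/cellular glass interface, ΣR_partial = 0.3836 K/W.
T_interface = T_in − Q·ΣR_partial = -181 °C − (-425.1)(0.3836) = -17.9 °C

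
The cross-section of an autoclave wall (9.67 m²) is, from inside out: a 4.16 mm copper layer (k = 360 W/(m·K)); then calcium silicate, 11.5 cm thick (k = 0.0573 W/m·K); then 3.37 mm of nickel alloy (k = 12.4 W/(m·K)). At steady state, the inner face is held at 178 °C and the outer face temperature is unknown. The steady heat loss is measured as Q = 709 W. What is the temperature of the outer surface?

Sum the resistances:
  R_copper = L/(kA) = 0.00416/(360·9.67) = 1.195×10^-6 K/W
  R_calcium silicate = L/(kA) = 0.115/(0.0573·9.67) = 0.2075 K/W
  R_nickel alloy = L/(kA) = 0.00337/(12.4·9.67) = 2.810×10^-5 K/W
ΣR = 0.2076 K/W
ΔT = Q·ΣR = 709 × 0.2076 = 147.2 K
Heat flows outward, so T_out = T_in − ΔT = 178 − 147.2 = 30.8 °C

T_out = 30.8 °C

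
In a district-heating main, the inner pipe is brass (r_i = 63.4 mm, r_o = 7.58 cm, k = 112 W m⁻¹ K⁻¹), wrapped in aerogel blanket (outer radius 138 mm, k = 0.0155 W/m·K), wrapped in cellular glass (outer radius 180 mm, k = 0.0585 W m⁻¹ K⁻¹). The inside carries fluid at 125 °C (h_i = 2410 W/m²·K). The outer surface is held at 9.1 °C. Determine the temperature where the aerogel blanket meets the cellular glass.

T = 21.3 °C

Resistance network (inner→outer):
  R'_conv,in = 1/(2πr h) = 1/(2π·0.0634·2410) = 0.001042 m·K/W
  R'_brass = ln(0.0758/0.0634)/(2πk) = 0.1786/(2π·112) = 2.538×10^-4 m·K/W
  R'_aerogel blanket = ln(0.138/0.0758)/(2πk) = 0.5992/(2π·0.0155) = 6.152 m·K/W
  R'_cellular glass = ln(0.180/0.138)/(2πk) = 0.2657/(2π·0.0585) = 0.7229 m·K/W
ΣR = 0.001042 + 2.538×10^-4 + 6.152 + 0.7229 = 6.876 m·K/W
Q' = ΔT/ΣR = (125 °C − 9.1 °C)/6.876 = 16.86 W/m
From the inner boundary to the aerogel blanket/cellular glass interface, ΣR_partial = 6.153 m·K/W.
T_interface = T_in − Q'·ΣR_partial = 125 °C − (16.86)(6.153) = 21.3 °C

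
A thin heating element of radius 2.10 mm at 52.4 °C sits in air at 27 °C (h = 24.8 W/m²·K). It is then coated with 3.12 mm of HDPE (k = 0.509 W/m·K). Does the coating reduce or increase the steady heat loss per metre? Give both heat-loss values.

increases: 8.31 → 16.8 W/m

Critical radius for a cylinder: r_cr = k/h = 0.0205 m = 2.05 cm.
Outer radius after coating: r₂ = 0.00210 + 0.00312 = 0.00522 m.
Since r₁ < r_cr and r₂ ≤ r_cr, the coating moves toward the maximum at r_cr — heat loss rises.
Bare: R = 1/(2πr₁h) = 3.056 m·K/W; Q = 25.4/3.056 = 8.31 W/m.
Coated: R = R_cond + R_conv = 1.514 m·K/W; Q = 25.4/1.514 = 16.8 W/m.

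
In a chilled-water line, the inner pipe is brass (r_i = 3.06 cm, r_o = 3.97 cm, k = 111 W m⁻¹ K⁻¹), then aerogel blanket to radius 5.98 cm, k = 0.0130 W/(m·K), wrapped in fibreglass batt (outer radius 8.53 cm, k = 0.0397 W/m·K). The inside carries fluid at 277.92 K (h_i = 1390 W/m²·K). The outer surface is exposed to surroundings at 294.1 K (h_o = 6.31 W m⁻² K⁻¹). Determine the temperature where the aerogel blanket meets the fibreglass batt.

Treat each layer as a resistance in series:
  R'_conv,in = 1/(2πr h) = 1/(2π·0.0306·1390) = 0.003742 m·K/W
  R'_brass = ln(0.0397/0.0306)/(2πk) = 0.2604/(2π·111) = 3.733×10^-4 m·K/W
  R'_aerogel blanket = ln(0.0598/0.0397)/(2πk) = 0.4097/(2π·0.0130) = 5.015 m·K/W
  R'_fibreglass batt = ln(0.0853/0.0598)/(2πk) = 0.3552/(2π·0.0397) = 1.424 m·K/W
  R'_conv,out = 1/(2πr h) = 1/(2π·0.0853·6.31) = 0.2957 m·K/W
ΣR = 0.003742 + 3.733×10^-4 + 5.015 + 1.424 + 0.2957 = 6.739 m·K/W
Q' = ΔT/ΣR = (277.92 K − 294.1 K)/6.739 = -2.401 W/m
From the inner boundary to the aerogel blanket/fibreglass batt interface, ΣR_partial = 5.019 m·K/W.
T_interface = T_in − Q'·ΣR_partial = 277.92 K − (-2.401)(5.019) = 290.0 K

T = 290.0 K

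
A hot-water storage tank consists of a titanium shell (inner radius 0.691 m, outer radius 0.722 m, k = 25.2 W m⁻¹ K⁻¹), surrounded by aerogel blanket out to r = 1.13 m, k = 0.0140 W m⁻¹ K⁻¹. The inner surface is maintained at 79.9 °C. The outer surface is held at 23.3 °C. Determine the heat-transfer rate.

Resistance network (inner→outer):
  R_titanium = (1/0.691 − 1/0.722)/(4πk) = 0.06214/(4π·25.2) = 1.962×10^-4 K/W
  R_aerogel blanket = (1/0.722 − 1/1.13)/(4πk) = 0.5001/(4π·0.0140) = 2.843 K/W
ΣR = 1.962×10^-4 + 2.843 = 2.843 K/W
Q = ΔT/ΣR = (79.9 °C − 23.3 °C)/2.843 = 19.9 W

Q = 19.9 W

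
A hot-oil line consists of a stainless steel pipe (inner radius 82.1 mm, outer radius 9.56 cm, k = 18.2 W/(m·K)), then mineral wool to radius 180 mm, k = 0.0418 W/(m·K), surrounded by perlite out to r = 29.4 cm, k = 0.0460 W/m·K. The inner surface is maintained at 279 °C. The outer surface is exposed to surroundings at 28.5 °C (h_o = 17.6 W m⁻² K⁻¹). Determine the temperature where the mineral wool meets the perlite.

T = 133 °C

Resistance network (inner→outer):
  R'_stainless steel = ln(0.0956/0.0821)/(2πk) = 0.1522/(2π·18.2) = 0.001331 m·K/W
  R'_mineral wool = ln(0.180/0.0956)/(2πk) = 0.6328/(2π·0.0418) = 2.409 m·K/W
  R'_perlite = ln(0.294/0.180)/(2πk) = 0.4906/(2π·0.0460) = 1.698 m·K/W
  R'_conv,out = 1/(2πr h) = 1/(2π·0.294·17.6) = 0.03076 m·K/W
ΣR = 0.001331 + 2.409 + 1.698 + 0.03076 = 4.139 m·K/W
Q' = ΔT/ΣR = (279 °C − 28.5 °C)/4.139 = 60.52 W/m
From the inner boundary to the mineral wool/perlite interface, ΣR_partial = 2.410 m·K/W.
T_interface = T_in − Q'·ΣR_partial = 279 °C − (60.52)(2.410) = 133 °C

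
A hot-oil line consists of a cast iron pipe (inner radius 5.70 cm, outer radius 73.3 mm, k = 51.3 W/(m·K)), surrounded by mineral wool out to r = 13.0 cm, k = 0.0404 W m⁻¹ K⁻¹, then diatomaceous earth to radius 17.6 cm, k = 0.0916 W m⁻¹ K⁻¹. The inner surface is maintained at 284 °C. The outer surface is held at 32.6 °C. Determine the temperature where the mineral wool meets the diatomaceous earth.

Series thermal resistances, inner to outer:
  R'_cast iron = ln(0.0733/0.0570)/(2πk) = 0.2515/(2π·51.3) = 7.803×10^-4 m·K/W
  R'_mineral wool = ln(0.130/0.0733)/(2πk) = 0.5730/(2π·0.0404) = 2.257 m·K/W
  R'_diatomaceous earth = ln(0.176/0.130)/(2πk) = 0.3029/(2π·0.0916) = 0.5264 m·K/W
ΣR = 7.803×10^-4 + 2.257 + 0.5264 = 2.784 m·K/W
Q' = ΔT/ΣR = (284 °C − 32.6 °C)/2.784 = 90.30 W/m
From the inner boundary to the mineral wool/diatomaceous earth interface, ΣR_partial = 2.258 m·K/W.
T_interface = T_in − Q'·ΣR_partial = 284 °C − (90.30)(2.258) = 80.1 °C

T = 80.1 °C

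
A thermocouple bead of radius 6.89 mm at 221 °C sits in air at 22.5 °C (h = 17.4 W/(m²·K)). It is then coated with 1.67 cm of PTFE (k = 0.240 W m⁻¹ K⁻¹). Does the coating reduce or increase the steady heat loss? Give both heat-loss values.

increases: 2.06 → 4.69 W

Critical radius for a sphere: r_cr = 2k/h = 0.0276 m = 2.76 cm.
Outer radius after coating: r₂ = 0.00689 + 0.0167 = 0.02359 m.
Since r₁ < r_cr and r₂ ≤ r_cr, the coating moves toward the maximum at r_cr — heat loss rises.
Bare: R = 1/(4πr₁²h) = 96.34 K/W; Q = 198.5/96.34 = 2.06 W.
Coated: R = R_cond + R_conv = 42.29 K/W; Q = 198.5/42.29 = 4.69 W.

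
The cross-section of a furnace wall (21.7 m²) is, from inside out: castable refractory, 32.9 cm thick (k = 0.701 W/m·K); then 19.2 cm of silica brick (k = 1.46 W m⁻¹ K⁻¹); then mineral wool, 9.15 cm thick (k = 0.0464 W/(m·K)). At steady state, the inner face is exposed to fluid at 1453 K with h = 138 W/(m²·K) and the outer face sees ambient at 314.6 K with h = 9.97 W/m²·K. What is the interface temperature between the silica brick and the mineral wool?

Treat each layer as a resistance in series:
  R_conv,in = 1/(hA) = 1/(138·21.7) = 3.339×10^-4 K/W
  R_castable refractory = L/(kA) = 0.329/(0.701·21.7) = 0.02163 K/W
  R_silica brick = L/(kA) = 0.192/(1.46·21.7) = 0.006060 K/W
  R_mineral wool = L/(kA) = 0.0915/(0.0464·21.7) = 0.09087 K/W
  R_conv,out = 1/(hA) = 1/(9.97·21.7) = 0.004622 K/W
ΣR = 3.339×10^-4 + 0.02163 + 0.006060 + 0.09087 + 0.004622 = 0.1235 K/W
Q = ΔT/ΣR = (1453 K − 314.6 K)/0.1235 = 9218 W
From the inner boundary to the silica brick/mineral wool interface, ΣR_partial = 0.02802 K/W.
T_interface = T_in − Q·ΣR_partial = 1453 K − (9218)(0.02802) = 1195 K

T = 1195 K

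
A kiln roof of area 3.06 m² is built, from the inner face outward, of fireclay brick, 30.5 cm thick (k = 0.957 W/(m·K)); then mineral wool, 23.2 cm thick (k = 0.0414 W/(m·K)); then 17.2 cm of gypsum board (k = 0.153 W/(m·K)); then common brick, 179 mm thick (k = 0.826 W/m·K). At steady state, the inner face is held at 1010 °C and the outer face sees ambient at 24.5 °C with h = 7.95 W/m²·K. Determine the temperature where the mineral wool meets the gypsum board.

T = 220 °C

Treat each layer as a resistance in series:
  R_fireclay brick = L/(kA) = 0.305/(0.957·3.06) = 0.1042 K/W
  R_mineral wool = L/(kA) = 0.232/(0.0414·3.06) = 1.831 K/W
  R_gypsum board = L/(kA) = 0.172/(0.153·3.06) = 0.3674 K/W
  R_common brick = L/(kA) = 0.179/(0.826·3.06) = 0.07082 K/W
  R_conv,out = 1/(hA) = 1/(7.95·3.06) = 0.04111 K/W
ΣR = 0.1042 + 1.831 + 0.3674 + 0.07082 + 0.04111 = 2.415 K/W
Q = ΔT/ΣR = (1010 °C − 24.5 °C)/2.415 = 408.1 W
From the inner boundary to the mineral wool/gypsum board interface, ΣR_partial = 1.935 K/W.
T_interface = T_in − Q·ΣR_partial = 1010 °C − (408.1)(1.935) = 220 °C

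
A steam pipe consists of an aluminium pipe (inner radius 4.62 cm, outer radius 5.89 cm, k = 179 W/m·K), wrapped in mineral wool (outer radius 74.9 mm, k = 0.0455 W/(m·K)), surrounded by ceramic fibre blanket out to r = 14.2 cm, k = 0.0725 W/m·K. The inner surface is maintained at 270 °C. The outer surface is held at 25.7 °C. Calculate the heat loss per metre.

Q' = 109 W/m

Treat each layer as a resistance in series:
  R'_aluminium = ln(0.0589/0.0462)/(2πk) = 0.2429/(2π·179) = 2.159×10^-4 m·K/W
  R'_mineral wool = ln(0.0749/0.0589)/(2πk) = 0.2403/(2π·0.0455) = 0.8406 m·K/W
  R'_ceramic fibre blanket = ln(0.142/0.0749)/(2πk) = 0.6397/(2π·0.0725) = 1.404 m·K/W
ΣR = 2.159×10^-4 + 0.8406 + 1.404 = 2.245 m·K/W
Q' = ΔT/ΣR = (270 °C − 25.7 °C)/2.245 = 109 W/m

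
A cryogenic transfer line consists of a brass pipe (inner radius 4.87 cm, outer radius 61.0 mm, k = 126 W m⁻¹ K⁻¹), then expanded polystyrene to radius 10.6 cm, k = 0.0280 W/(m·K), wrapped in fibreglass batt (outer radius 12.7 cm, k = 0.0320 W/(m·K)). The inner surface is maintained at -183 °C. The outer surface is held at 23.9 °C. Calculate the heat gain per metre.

Series thermal resistances, inner to outer:
  R'_brass = ln(0.0610/0.0487)/(2πk) = 0.2252/(2π·126) = 2.845×10^-4 m·K/W
  R'_expanded polystyrene = ln(0.106/0.0610)/(2πk) = 0.5526/(2π·0.0280) = 3.141 m·K/W
  R'_fibreglass batt = ln(0.127/0.106)/(2πk) = 0.1807/(2π·0.0320) = 0.8990 m·K/W
ΣR = 2.845×10^-4 + 3.141 + 0.8990 = 4.040 m·K/W
Q' = ΔT/ΣR = (-183 °C − 23.9 °C)/4.040 = -51.2 W/m
(Negative Q' ⇒ heat flows inward; heat gain = 51.2 W/m.)

Q' = 51.2 W/m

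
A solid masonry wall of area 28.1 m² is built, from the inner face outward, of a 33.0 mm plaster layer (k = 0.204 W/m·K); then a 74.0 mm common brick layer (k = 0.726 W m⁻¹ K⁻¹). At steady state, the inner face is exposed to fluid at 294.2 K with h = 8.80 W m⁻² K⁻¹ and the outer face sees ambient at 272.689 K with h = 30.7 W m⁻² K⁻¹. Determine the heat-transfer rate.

Resistance network (inner→outer):
  R_conv,in = 1/(hA) = 1/(8.80·28.1) = 0.004044 K/W
  R_plaster = L/(kA) = 0.0330/(0.204·28.1) = 0.005757 K/W
  R_common brick = L/(kA) = 0.0740/(0.726·28.1) = 0.003627 K/W
  R_conv,out = 1/(hA) = 1/(30.7·28.1) = 0.001159 K/W
ΣR = 0.004044 + 0.005757 + 0.003627 + 0.001159 = 0.01459 K/W
Q = ΔT/ΣR = (294.2 K − 272.689 K)/0.01459 = 1470 W

Q = 1470 W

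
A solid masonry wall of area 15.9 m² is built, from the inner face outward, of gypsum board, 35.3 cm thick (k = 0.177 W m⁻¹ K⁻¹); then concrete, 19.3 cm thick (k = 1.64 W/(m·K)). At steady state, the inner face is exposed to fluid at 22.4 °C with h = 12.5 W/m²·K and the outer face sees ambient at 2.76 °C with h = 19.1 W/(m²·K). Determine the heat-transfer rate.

Q = 139 W

Series thermal resistances, inner to outer:
  R_conv,in = 1/(hA) = 1/(12.5·15.9) = 0.005031 K/W
  R_gypsum board = L/(kA) = 0.353/(0.177·15.9) = 0.1254 K/W
  R_concrete = L/(kA) = 0.193/(1.64·15.9) = 0.007401 K/W
  R_conv,out = 1/(hA) = 1/(19.1·15.9) = 0.003293 K/W
ΣR = 0.005031 + 0.1254 + 0.007401 + 0.003293 = 0.1411 K/W
Q = ΔT/ΣR = (22.4 °C − 2.76 °C)/0.1411 = 139 W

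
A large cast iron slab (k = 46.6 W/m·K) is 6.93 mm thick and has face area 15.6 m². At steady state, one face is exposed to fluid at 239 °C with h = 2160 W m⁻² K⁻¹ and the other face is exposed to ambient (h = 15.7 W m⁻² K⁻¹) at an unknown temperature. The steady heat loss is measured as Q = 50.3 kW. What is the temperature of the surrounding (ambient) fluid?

T_out = 31.7 °C

Series resistances:
  R_conv,in = 1/(hA) = 1/(2160·15.6) = 2.968×10^-5 K/W
  R_cast iron = L/(kA) = 0.00693/(46.6·15.6) = 9.533×10^-6 K/W
  R_conv,out = 1/(hA) = 1/(15.7·15.6) = 0.004083 K/W
ΣR = 0.004122 K/W
ΔT = Q·ΣR = 50300 × 0.004122 = 207.3 K
Heat flows outward, so T_out = T_in − ΔT = 239 − 207.3 = 31.7 °C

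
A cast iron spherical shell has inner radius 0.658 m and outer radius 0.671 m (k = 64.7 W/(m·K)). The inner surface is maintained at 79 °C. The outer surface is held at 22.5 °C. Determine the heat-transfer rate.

Q = 4πk·ΔT/(1/r₁ − 1/r₂) = 4π × 64.7 × 56.5 / (1/0.658 − 1/0.671) = 1.56×10^6 W

Q = 1560 kW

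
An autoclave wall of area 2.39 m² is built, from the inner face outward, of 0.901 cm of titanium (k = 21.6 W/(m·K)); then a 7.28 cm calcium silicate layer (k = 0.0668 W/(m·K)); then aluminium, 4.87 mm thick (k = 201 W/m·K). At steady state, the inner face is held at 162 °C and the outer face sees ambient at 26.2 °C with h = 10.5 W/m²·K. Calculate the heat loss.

Q = 274 W

Series thermal resistances, inner to outer:
  R_titanium = L/(kA) = 0.00901/(21.6·2.39) = 1.745×10^-4 K/W
  R_calcium silicate = L/(kA) = 0.0728/(0.0668·2.39) = 0.4560 K/W
  R_aluminium = L/(kA) = 0.00487/(201·2.39) = 1.014×10^-5 K/W
  R_conv,out = 1/(hA) = 1/(10.5·2.39) = 0.03985 K/W
ΣR = 1.745×10^-4 + 0.4560 + 1.014×10^-5 + 0.03985 = 0.4960 K/W
Q = ΔT/ΣR = (162 °C − 26.2 °C)/0.4960 = 274 W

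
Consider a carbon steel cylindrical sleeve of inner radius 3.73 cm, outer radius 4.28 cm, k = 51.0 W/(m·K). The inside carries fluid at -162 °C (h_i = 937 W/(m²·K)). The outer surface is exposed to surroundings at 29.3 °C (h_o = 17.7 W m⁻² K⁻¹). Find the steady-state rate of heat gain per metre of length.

Treat each layer as a resistance in series:
  R'_conv,in = 1/(2πr h) = 1/(2π·0.0373·937) = 0.004554 m·K/W
  R'_carbon steel = ln(0.0428/0.0373)/(2πk) = 0.1375/(2π·51.0) = 4.292×10^-4 m·K/W
  R'_conv,out = 1/(2πr h) = 1/(2π·0.0428·17.7) = 0.2101 m·K/W
ΣR = 0.004554 + 4.292×10^-4 + 0.2101 = 0.2151 m·K/W
Q' = ΔT/ΣR = (-162 °C − 29.3 °C)/0.2151 = -889 W/m
(Negative Q' ⇒ heat flows inward; heat gain = 889 W/m.)

Q' = 889 W/m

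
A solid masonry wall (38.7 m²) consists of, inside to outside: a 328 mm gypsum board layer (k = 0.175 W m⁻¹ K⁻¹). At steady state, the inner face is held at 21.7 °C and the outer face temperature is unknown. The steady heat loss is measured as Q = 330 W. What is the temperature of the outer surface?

Series resistances:
  R_gypsum board = L/(kA) = 0.328/(0.175·38.7) = 0.04843 K/W
ΣR = 0.04843 K/W
ΔT = Q·ΣR = 330 × 0.04843 = 15.98 K
Heat flows outward, so T_out = T_in − ΔT = 21.7 − 15.98 = 5.72 °C

T_out = 5.72 °C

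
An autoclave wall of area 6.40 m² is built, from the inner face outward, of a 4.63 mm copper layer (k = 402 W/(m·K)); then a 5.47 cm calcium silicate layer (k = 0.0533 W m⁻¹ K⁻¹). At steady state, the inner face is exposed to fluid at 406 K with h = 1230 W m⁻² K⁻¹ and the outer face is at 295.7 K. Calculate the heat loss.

Q = 687 W

Treat each layer as a resistance in series:
  R_conv,in = 1/(hA) = 1/(1230·6.40) = 1.270×10^-4 K/W
  R_copper = L/(kA) = 0.00463/(402·6.40) = 1.800×10^-6 K/W
  R_calcium silicate = L/(kA) = 0.0547/(0.0533·6.40) = 0.1604 K/W
ΣR = 1.270×10^-4 + 1.800×10^-6 + 0.1604 = 0.1605 K/W
Q = ΔT/ΣR = (406 K − 295.7 K)/0.1605 = 687 W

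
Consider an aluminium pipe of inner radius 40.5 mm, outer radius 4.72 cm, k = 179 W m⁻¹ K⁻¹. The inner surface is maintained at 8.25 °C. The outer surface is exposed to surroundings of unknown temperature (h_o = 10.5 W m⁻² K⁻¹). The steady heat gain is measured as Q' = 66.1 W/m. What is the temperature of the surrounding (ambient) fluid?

Series resistances:
  R'_aluminium = ln(0.0472/0.0405)/(2πk) = 0.1531/(2π·179) = 1.361×10^-4 m·K/W
  R'_conv,out = 1/(2πr h) = 1/(2π·0.0472·10.5) = 0.3211 m·K/W
ΣR = 0.3213 m·K/W
ΔT = Q'·ΣR = 66.1 × 0.3213 = 21.24 K
Heat flows inward, so T_out = T_in + ΔT = 8.25 + 21.24 = 29.5 °C

T_out = 29.5 °C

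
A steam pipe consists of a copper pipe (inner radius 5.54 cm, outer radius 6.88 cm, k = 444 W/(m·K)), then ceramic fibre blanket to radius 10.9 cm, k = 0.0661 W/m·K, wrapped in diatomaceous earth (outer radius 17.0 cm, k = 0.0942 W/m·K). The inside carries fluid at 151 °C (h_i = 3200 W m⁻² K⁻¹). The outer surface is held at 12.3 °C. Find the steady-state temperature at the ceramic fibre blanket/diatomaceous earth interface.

Series thermal resistances, inner to outer:
  R'_conv,in = 1/(2πr h) = 1/(2π·0.0554·3200) = 8.978×10^-4 m·K/W
  R'_copper = ln(0.0688/0.0554)/(2πk) = 0.2166/(2π·444) = 7.765×10^-5 m·K/W
  R'_ceramic fibre blanket = ln(0.109/0.0688)/(2πk) = 0.4601/(2π·0.0661) = 1.108 m·K/W
  R'_diatomaceous earth = ln(0.170/0.109)/(2πk) = 0.4445/(2π·0.0942) = 0.7509 m·K/W
ΣR = 8.978×10^-4 + 7.765×10^-5 + 1.108 + 0.7509 = 1.860 m·K/W
Q' = ΔT/ΣR = (151 °C − 12.3 °C)/1.860 = 74.57 W/m
From the inner boundary to the ceramic fibre blanket/diatomaceous earth interface, ΣR_partial = 1.109 m·K/W.
T_interface = T_in − Q'·ΣR_partial = 151 °C − (74.57)(1.109) = 68.3 °C

T = 68.3 °C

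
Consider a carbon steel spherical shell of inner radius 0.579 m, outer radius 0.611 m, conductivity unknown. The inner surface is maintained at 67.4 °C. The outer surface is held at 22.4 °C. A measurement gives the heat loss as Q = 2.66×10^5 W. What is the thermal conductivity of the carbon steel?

ΣR = ΔT/Q = |67.4 − 22.4|/2.66×10^5 = 1.692×10^-4 K/W
(1/r₁−1/r₂)/(4πk) = 1.692×10^-4 ⇒ k = 0.09045/(4π·1.692×10^-4) = 42.5 W/m·K

k = 42.5 W/m·K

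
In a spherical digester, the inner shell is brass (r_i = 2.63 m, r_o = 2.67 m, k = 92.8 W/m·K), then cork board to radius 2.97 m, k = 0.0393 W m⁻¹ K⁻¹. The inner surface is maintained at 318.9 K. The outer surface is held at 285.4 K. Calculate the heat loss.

Q = 437 W

Treat each layer as a resistance in series:
  R_brass = (1/2.63 − 1/2.67)/(4πk) = 0.005696/(4π·92.8) = 4.885×10^-6 K/W
  R_cork board = (1/2.67 − 1/2.97)/(4πk) = 0.03783/(4π·0.0393) = 0.07660 K/W
ΣR = 4.885×10^-6 + 0.07660 = 0.07660 K/W
Q = ΔT/ΣR = (318.9 K − 285.4 K)/0.07660 = 437 W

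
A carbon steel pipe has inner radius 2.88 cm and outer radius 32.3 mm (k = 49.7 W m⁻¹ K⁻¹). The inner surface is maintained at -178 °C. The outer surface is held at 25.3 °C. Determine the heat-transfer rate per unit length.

Q' = 554 kW/m

Q' = 2πk·ΔT/ln(r₂/r₁) = 2π × 49.7 × 203.3 / ln(0.0323/0.0288) = 5.54×10^5 W/m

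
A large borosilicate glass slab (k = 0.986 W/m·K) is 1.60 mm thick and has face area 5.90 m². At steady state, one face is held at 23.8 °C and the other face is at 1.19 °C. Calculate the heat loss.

Q = kA·ΔT/L = 0.986 × 5.90 × |23.8 °C − 1.19 °C| / 0.00160 = 82200 W

Q = 82.2 kW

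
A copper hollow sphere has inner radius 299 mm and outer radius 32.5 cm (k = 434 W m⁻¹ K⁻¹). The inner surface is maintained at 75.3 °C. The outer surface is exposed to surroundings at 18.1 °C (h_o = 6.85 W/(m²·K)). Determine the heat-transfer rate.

Series thermal resistances, inner to outer:
  R_copper = (1/0.299 − 1/0.325)/(4πk) = 0.2676/(4π·434) = 4.906×10^-5 K/W
  R_conv,out = 1/(4πr²h) = 1/(4π·0.325²·6.85) = 0.1100 K/W
ΣR = 4.906×10^-5 + 0.1100 = 0.1100 K/W
Q = ΔT/ΣR = (75.3 °C − 18.1 °C)/0.1100 = 520 W

Q = 520 W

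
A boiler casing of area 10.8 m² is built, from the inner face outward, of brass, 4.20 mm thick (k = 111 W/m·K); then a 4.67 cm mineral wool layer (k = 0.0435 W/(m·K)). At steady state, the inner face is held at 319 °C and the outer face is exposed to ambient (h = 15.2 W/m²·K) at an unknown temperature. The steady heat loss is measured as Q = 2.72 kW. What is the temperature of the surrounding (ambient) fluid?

T_out = 32.0 °C

Series resistances:
  R_brass = L/(kA) = 0.00420/(111·10.8) = 3.504×10^-6 K/W
  R_mineral wool = L/(kA) = 0.0467/(0.0435·10.8) = 0.09940 K/W
  R_conv,out = 1/(hA) = 1/(15.2·10.8) = 0.006092 K/W
ΣR = 0.1055 K/W
ΔT = Q·ΣR = 2720 × 0.1055 = 287.0 K
Heat flows outward, so T_out = T_in − ΔT = 319 − 287.0 = 32.0 °C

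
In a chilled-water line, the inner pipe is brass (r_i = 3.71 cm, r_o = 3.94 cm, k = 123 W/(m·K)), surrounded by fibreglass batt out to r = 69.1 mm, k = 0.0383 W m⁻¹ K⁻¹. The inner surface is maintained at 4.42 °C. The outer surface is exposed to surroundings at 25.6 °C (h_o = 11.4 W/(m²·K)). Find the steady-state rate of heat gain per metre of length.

Series thermal resistances, inner to outer:
  R'_brass = ln(0.0394/0.0371)/(2πk) = 0.06015/(2π·123) = 7.783×10^-5 m·K/W
  R'_fibreglass batt = ln(0.0691/0.0394)/(2πk) = 0.5618/(2π·0.0383) = 2.335 m·K/W
  R'_conv,out = 1/(2πr h) = 1/(2π·0.0691·11.4) = 0.2020 m·K/W
ΣR = 7.783×10^-5 + 2.335 + 0.2020 = 2.537 m·K/W
Q' = ΔT/ΣR = (4.42 °C − 25.6 °C)/2.537 = -8.35 W/m
(Negative Q' ⇒ heat flows inward; heat gain = 8.35 W/m.)

Q' = 8.35 W/m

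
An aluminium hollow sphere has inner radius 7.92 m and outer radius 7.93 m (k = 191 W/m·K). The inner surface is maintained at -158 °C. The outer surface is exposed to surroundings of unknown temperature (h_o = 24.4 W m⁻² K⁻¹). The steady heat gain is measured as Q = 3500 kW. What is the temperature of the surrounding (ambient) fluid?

Series resistances:
  R_aluminium = (1/7.92 − 1/7.93)/(4πk) = 1.592×10^-4/(4π·191) = 6.634×10^-8 K/W
  R_conv,out = 1/(4πr²h) = 1/(4π·7.93²·24.4) = 5.186×10^-5 K/W
ΣR = 5.193×10^-5 K/W
ΔT = Q·ΣR = 3.50×10^6 × 5.193×10^-5 = 181.8 K
Heat flows inward, so T_out = T_in + ΔT = -158 + 181.8 = 23.8 °C

T_out = 23.8 °C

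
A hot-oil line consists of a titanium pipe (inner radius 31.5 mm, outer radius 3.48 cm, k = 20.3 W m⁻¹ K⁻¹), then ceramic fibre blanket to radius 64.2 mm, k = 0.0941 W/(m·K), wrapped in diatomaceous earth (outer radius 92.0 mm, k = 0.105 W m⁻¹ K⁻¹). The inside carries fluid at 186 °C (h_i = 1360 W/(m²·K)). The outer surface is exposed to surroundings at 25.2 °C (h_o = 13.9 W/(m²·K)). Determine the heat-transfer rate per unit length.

Series thermal resistances, inner to outer:
  R'_conv,in = 1/(2πr h) = 1/(2π·0.0315·1360) = 0.003715 m·K/W
  R'_titanium = ln(0.0348/0.0315)/(2πk) = 0.09963/(2π·20.3) = 7.811×10^-4 m·K/W
  R'_ceramic fibre blanket = ln(0.0642/0.0348)/(2πk) = 0.6124/(2π·0.0941) = 1.036 m·K/W
  R'_diatomaceous earth = ln(0.0920/0.0642)/(2πk) = 0.3598/(2π·0.105) = 0.5453 m·K/W
  R'_conv,out = 1/(2πr h) = 1/(2π·0.0920·13.9) = 0.1245 m·K/W
ΣR = 0.003715 + 7.811×10^-4 + 1.036 + 0.5453 + 0.1245 = 1.710 m·K/W
Q' = ΔT/ΣR = (186 °C − 25.2 °C)/1.710 = 94.0 W/m

Q' = 94.0 W/m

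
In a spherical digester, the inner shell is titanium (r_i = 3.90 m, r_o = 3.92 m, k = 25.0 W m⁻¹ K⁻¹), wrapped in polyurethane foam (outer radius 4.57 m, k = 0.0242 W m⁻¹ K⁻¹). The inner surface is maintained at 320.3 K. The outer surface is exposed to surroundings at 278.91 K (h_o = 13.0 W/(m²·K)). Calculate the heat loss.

Series thermal resistances, inner to outer:
  R_titanium = (1/3.90 − 1/3.92)/(4πk) = 0.001308/(4π·25.0) = 4.164×10^-6 K/W
  R_polyurethane foam = (1/3.92 − 1/4.57)/(4πk) = 0.03628/(4π·0.0242) = 0.1193 K/W
  R_conv,out = 1/(4πr²h) = 1/(4π·4.57²·13.0) = 2.931×10^-4 K/W
ΣR = 4.164×10^-6 + 0.1193 + 2.931×10^-4 = 0.1196 K/W
Q = ΔT/ΣR = (320.3 K − 278.91 K)/0.1196 = 346 W

Q = 346 W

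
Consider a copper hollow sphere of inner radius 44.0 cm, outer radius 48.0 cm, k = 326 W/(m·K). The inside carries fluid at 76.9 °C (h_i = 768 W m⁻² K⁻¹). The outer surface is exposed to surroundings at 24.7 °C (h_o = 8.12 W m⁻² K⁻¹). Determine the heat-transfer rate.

Treat each layer as a resistance in series:
  R_conv,in = 1/(4πr²h) = 1/(4π·0.440²·768) = 5.352×10^-4 K/W
  R_copper = (1/0.440 − 1/0.480)/(4πk) = 0.1894/(4π·326) = 4.623×10^-5 K/W
  R_conv,out = 1/(4πr²h) = 1/(4π·0.480²·8.12) = 0.04254 K/W
ΣR = 5.352×10^-4 + 4.623×10^-5 + 0.04254 = 0.04312 K/W
Q = ΔT/ΣR = (76.9 °C − 24.7 °C)/0.04312 = 1210 W

Q = 1210 W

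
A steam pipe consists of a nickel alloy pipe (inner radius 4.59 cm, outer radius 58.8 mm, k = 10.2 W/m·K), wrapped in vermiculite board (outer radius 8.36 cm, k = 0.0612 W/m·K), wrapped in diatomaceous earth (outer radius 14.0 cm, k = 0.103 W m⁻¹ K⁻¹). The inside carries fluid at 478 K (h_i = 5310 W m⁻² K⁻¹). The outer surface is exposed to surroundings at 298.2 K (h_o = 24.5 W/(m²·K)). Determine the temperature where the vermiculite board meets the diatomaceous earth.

T = 384 K

Series thermal resistances, inner to outer:
  R'_conv,in = 1/(2πr h) = 1/(2π·0.0459·5310) = 6.530×10^-4 m·K/W
  R'_nickel alloy = ln(0.0588/0.0459)/(2πk) = 0.2477/(2π·10.2) = 0.003865 m·K/W
  R'_vermiculite board = ln(0.0836/0.0588)/(2πk) = 0.3519/(2π·0.0612) = 0.9151 m·K/W
  R'_diatomaceous earth = ln(0.140/0.0836)/(2πk) = 0.5156/(2π·0.103) = 0.7967 m·K/W
  R'_conv,out = 1/(2πr h) = 1/(2π·0.140·24.5) = 0.04640 m·K/W
ΣR = 6.530×10^-4 + 0.003865 + 0.9151 + 0.7967 + 0.04640 = 1.763 m·K/W
Q' = ΔT/ΣR = (478 K − 298.2 K)/1.763 = 102.0 W/m
From the inner boundary to the vermiculite board/diatomaceous earth interface, ΣR_partial = 0.9196 m·K/W.
T_interface = T_in − Q'·ΣR_partial = 478 K − (102.0)(0.9196) = 384 K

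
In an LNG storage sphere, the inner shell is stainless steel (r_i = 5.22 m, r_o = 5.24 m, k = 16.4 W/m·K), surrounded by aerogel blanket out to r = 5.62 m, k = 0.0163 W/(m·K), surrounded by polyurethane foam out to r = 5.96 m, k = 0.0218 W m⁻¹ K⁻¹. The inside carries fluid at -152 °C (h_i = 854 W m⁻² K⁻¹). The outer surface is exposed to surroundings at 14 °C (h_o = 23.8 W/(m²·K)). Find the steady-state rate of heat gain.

Q = 1660 W

Treat each layer as a resistance in series:
  R_conv,in = 1/(4πr²h) = 1/(4π·5.22²·854) = 3.420×10^-6 K/W
  R_stainless steel = (1/5.22 − 1/5.24)/(4πk) = 7.312×10^-4/(4π·16.4) = 3.548×10^-6 K/W
  R_aerogel blanket = (1/5.24 − 1/5.62)/(4πk) = 0.01290/(4π·0.0163) = 0.06300 K/W
  R_polyurethane foam = (1/5.62 − 1/5.96)/(4πk) = 0.01015/(4π·0.0218) = 0.03705 K/W
  R_conv,out = 1/(4πr²h) = 1/(4π·5.96²·23.8) = 9.413×10^-5 K/W
ΣR = 3.420×10^-6 + 3.548×10^-6 + 0.06300 + 0.03705 + 9.413×10^-5 = 0.1002 K/W
Q = ΔT/ΣR = (-152 °C − 14 °C)/0.1002 = -1660 W
(Negative Q ⇒ heat flows inward; heat gain = 1660 W.)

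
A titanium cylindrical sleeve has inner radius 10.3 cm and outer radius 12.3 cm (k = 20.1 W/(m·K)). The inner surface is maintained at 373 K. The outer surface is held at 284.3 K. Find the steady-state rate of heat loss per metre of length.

Q' = 63.1 kW/m

Q' = 2πk·ΔT/ln(r₂/r₁) = 2π × 20.1 × 88.7 / ln(0.123/0.103) = 63100 W/m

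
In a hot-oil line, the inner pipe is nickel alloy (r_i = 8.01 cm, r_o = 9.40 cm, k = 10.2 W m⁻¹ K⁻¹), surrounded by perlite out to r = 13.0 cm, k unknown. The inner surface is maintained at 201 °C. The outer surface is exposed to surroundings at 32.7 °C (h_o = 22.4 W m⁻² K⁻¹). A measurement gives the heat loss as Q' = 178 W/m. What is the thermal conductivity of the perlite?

ΣR = ΔT/Q' = |201 − 32.7|/178 = 0.9455 m·K/W
Known resistances:
  R'_nickel alloy = ln(0.0940/0.0801)/(2πk) = 0.1600/(2π·10.2) = 0.002497 m·K/W
  R'_conv,out = 1/(2πr h) = 1/(2π·0.130·22.4) = 0.05465 m·K/W
R_perlite = ΣR − ΣR_known = 0.9455 − 0.05715 = 0.8883 m·K/W
ln(r₂/r₁)/(2πk) = 0.8883 ⇒ k = 0.3242/(2π·0.8883) = 0.0581 W/m·K

k = 0.0581 W/m·K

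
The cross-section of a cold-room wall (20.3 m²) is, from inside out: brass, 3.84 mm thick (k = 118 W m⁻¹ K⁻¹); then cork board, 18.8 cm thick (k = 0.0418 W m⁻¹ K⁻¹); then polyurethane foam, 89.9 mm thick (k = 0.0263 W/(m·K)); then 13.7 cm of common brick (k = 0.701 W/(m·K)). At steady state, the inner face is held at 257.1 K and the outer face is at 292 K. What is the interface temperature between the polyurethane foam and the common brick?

Treat each layer as a resistance in series:
  R_brass = L/(kA) = 0.00384/(118·20.3) = 1.603×10^-6 K/W
  R_cork board = L/(kA) = 0.188/(0.0418·20.3) = 0.2216 K/W
  R_polyurethane foam = L/(kA) = 0.0899/(0.0263·20.3) = 0.1684 K/W
  R_common brick = L/(kA) = 0.137/(0.701·20.3) = 0.009627 K/W
ΣR = 1.603×10^-6 + 0.2216 + 0.1684 + 0.009627 = 0.3996 K/W
Q = ΔT/ΣR = (257.1 K − 292 K)/0.3996 = -87.34 W
From the inner boundary to the polyurethane foam/common brick interface, ΣR_partial = 0.3900 K/W.
T_interface = T_in − Q·ΣR_partial = 257.1 K − (-87.34)(0.3900) = 291.2 K

T = 291.2 K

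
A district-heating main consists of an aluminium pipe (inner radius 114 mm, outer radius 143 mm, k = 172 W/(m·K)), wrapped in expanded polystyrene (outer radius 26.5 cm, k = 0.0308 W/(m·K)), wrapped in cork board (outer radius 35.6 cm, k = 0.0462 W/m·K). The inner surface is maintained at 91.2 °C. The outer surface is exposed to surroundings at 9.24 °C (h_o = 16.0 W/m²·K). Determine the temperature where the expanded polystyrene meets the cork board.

Resistance network (inner→outer):
  R'_aluminium = ln(0.143/0.114)/(2πk) = 0.2266/(2π·172) = 2.097×10^-4 m·K/W
  R'_expanded polystyrene = ln(0.265/0.143)/(2πk) = 0.6169/(2π·0.0308) = 3.188 m·K/W
  R'_cork board = ln(0.356/0.265)/(2πk) = 0.2952/(2π·0.0462) = 1.017 m·K/W
  R'_conv,out = 1/(2πr h) = 1/(2π·0.356·16.0) = 0.02794 m·K/W
ΣR = 2.097×10^-4 + 3.188 + 1.017 + 0.02794 = 4.233 m·K/W
Q' = ΔT/ΣR = (91.2 °C − 9.24 °C)/4.233 = 19.36 W/m
From the inner boundary to the expanded polystyrene/cork board interface, ΣR_partial = 3.188 m·K/W.
T_interface = T_in − Q'·ΣR_partial = 91.2 °C − (19.36)(3.188) = 29.5 °C

T = 29.5 °C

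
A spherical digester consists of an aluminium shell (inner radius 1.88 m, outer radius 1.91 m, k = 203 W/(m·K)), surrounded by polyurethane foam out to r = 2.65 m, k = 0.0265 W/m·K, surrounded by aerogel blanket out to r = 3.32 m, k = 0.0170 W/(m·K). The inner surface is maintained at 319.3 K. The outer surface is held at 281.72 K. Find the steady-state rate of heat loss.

Q = 47.2 W

Resistance network (inner→outer):
  R_aluminium = (1/1.88 − 1/1.91)/(4πk) = 0.008355/(4π·203) = 3.275×10^-6 K/W
  R_polyurethane foam = (1/1.91 − 1/2.65)/(4πk) = 0.1462/(4π·0.0265) = 0.4390 K/W
  R_aerogel blanket = (1/2.65 − 1/3.32)/(4πk) = 0.07615/(4π·0.0170) = 0.3565 K/W
ΣR = 3.275×10^-6 + 0.4390 + 0.3565 = 0.7955 K/W
Q = ΔT/ΣR = (319.3 K − 281.72 K)/0.7955 = 47.2 W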